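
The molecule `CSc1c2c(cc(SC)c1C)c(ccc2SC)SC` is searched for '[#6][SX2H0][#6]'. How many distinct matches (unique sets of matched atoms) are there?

4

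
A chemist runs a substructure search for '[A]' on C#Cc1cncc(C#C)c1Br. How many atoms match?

Check the 11 heavy atoms by environment: 1× n (aromatic) → no; 5× c (aromatic) → no; 4× C → match; 1× Br → match.
Summing the matching environments: 4 + 1 = 5 matching atoms.

5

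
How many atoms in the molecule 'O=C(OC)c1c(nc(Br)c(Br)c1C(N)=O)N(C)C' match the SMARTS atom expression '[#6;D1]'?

3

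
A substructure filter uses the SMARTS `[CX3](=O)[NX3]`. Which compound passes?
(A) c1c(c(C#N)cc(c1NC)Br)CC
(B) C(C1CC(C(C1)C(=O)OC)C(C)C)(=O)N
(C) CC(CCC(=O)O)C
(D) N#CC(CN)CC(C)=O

B

[CX3](=O)[NX3] describes a carbonyl carbon bonded to a trivalent nitrogen (an amide).
(A) has a nitrile (-C#N) but the nitrile N is NX1 (triple-bonded), not NX3.
(B) contains a primary amide (-C(=O)NH2), which satisfies every atom and bond constraint.
(C) has a carboxylic acid group (-C(=O)OH) but the carbonyl is bonded to O, not to an NX3 nitrogen.
(D) has a primary amino group (-NH2) but the -NH2 is not attached to a carbonyl carbon.
So the answer is (B).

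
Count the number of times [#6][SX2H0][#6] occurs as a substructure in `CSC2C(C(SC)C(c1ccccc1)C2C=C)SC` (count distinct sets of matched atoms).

3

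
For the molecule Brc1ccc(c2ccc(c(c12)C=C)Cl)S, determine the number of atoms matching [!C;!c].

3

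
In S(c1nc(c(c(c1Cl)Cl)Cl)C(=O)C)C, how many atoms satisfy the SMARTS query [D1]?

6

The query [D1] means: atom with exactly one heavy-atom neighbour (degree 1).
Check the 14 heavy atoms by environment: 1× n (aromatic, D2) → no; 5× c (aromatic, D3) → no; 3× Cl (D1) → match; 1× S (D2) → no; 2× C (D1) → match; 1× C (D3) → no; 1× O (D1) → match.
Summing the matching environments: 3 + 2 + 1 = 6 matching atoms.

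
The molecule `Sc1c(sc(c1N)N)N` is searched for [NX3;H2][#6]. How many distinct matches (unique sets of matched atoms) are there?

3

[NX3;H2][#6] is the SMARTS for a primary amine: a trivalent nitrogen with two H attached to carbon.
The molecule carries 3 separate instances of a primary amino group (-NH2) meeting every constraint; each maps to a distinct set of atoms, giving 3 matches.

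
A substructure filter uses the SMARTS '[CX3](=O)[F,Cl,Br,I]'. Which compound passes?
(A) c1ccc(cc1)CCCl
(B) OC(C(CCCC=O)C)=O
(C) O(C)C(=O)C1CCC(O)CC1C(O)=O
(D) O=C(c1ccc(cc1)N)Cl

D

[CX3](=O)[F,Cl,Br,I] describes a carbonyl carbon bonded to a halogen (an acyl halide).
(A) has a chloro substituent but the Cl is not on a carbonyl carbon.
(B) has a carboxylic acid group (-C(=O)OH) but the carbonyl is bonded to -OH, not to a halogen.
(C) has a carboxylic acid group (-C(=O)OH) but the carbonyl is bonded to -OH, not to a halogen.
(D) contains an acyl chloride (-C(=O)Cl), which satisfies every atom and bond constraint.
So the answer is (D).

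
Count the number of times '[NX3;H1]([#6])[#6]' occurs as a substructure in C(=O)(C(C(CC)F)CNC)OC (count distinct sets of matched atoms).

1

[NX3;H1]([#6])[#6] is the SMARTS for a secondary amine: a trivalent nitrogen with one H, bonded to two carbons.
Exactly one fragment in the molecule meets all constraints, giving 1 match.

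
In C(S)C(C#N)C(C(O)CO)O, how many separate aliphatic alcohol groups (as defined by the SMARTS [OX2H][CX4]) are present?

[OX2H][CX4] is the SMARTS for an aliphatic alcohol: a hydroxyl oxygen bound to an sp3 (X4) carbon.
The molecule carries 3 separate instances of a hydroxyl group (-OH) meeting every constraint; each maps to a distinct set of atoms, giving 3 matches.

3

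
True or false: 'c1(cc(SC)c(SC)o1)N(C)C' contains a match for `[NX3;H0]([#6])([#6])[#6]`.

True

The pattern [NX3;H0]([#6])([#6])[#6] describes a trivalent nitrogen with no H, bonded to three carbons — a tertiary amine.
The molecule carries a dimethylamino group (-N(CH3)2), whose atoms satisfy every constraint of the query, so the pattern matches.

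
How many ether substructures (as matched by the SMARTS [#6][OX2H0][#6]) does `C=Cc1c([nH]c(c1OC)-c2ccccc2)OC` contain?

2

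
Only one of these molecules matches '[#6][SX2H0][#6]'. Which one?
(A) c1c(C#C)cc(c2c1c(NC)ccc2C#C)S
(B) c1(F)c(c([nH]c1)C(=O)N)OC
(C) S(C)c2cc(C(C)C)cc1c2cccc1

C

[#6][SX2H0][#6] describes an aliphatic sulfur bridging two carbons with no H on the sulfur (a thioether).
(A) has a thiol (-SH) but the sulfur has H1, not H0 bridging two carbons.
(B) has a methoxy ether (-OCH3) but the bridging atom is O, not S.
(C) contains a methylthio ether (-SCH3), which satisfies every atom and bond constraint.
So the answer is (C).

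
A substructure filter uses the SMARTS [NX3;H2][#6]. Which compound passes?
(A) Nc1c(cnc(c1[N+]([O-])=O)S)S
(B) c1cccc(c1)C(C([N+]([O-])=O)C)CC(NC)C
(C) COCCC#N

A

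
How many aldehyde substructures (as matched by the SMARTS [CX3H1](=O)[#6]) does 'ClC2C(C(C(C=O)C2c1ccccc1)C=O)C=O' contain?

3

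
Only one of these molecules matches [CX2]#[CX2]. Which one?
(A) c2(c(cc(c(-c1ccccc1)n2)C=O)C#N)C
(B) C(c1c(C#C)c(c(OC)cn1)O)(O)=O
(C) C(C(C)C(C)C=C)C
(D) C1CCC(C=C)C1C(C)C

[CX2]#[CX2] describes a carbon-carbon triple bond (an alkyne).
(A) has a nitrile (-C#N) but the triple bond is C#N, not C#C.
(B) contains an ethynyl group (-C#CH), which satisfies every atom and bond constraint.
(C) has a vinyl group (-CH=CH2) but the C=C is a double bond; both carbons are CX3, not CX2.
(D) has a vinyl group (-CH=CH2) but the C=C is a double bond; both carbons are CX3, not CX2.
So the answer is (B).

B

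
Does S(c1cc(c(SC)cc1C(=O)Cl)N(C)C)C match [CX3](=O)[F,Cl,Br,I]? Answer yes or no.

The pattern [CX3](=O)[F,Cl,Br,I] describes a carbonyl carbon bonded to a halogen — an acyl halide.
The molecule carries an acyl chloride (-C(=O)Cl), whose atoms satisfy every constraint of the query, so the pattern matches.

Yes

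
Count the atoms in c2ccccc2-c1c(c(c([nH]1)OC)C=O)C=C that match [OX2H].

0

The query [OX2H] means: aliphatic oxygen with two connections, one of which is H — an -OH oxygen.
Check the 17 heavy atoms by environment: 1× n (aromatic, H1, X3) → no; 5× c (aromatic, H0, X3) → no; 5× c (aromatic, H1, X3) → no; 2× C (H1, X3) → no; 1× C (H2, X3) → no; 1× O (H0, X2) → no; 1× C (H3, X4) → no; 1× O (H0, X1) → no.
No environment satisfies the query, so 0 matching atoms.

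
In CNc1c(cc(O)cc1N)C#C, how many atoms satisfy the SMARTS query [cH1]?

2

Check the 12 heavy atoms by environment: 2× c (aromatic, H1) → match; 4× c (aromatic, H0) → no; 1× N (H1) → no; 1× C (H3) → no; 1× C (H0) → no; 1× C (H1) → no; 1× N (H2) → no; 1× O (H1) → no.
That gives 2 matching atoms.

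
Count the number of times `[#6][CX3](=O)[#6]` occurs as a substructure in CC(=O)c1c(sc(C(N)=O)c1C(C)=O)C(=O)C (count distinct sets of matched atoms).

[#6][CX3](=O)[#6] is the SMARTS for a ketone: a carbonyl carbon (no H) flanked by two carbons.
The molecule carries 3 separate instances of an acetyl/ketone group (-C(=O)CH3) meeting every constraint; each maps to a distinct set of atoms, giving 3 matches.

3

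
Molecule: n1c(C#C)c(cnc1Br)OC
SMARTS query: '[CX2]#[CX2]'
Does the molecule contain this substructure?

Yes

The pattern [CX2]#[CX2] describes a carbon-carbon triple bond — an alkyne.
The molecule carries an ethynyl group (-C#CH), whose atoms satisfy every constraint of the query, so the pattern matches.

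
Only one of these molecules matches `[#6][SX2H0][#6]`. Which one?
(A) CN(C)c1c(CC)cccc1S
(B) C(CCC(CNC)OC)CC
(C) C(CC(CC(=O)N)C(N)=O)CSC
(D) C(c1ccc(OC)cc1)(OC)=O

C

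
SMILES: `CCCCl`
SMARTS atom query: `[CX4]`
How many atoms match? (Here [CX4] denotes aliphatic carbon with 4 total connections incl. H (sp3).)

3

The query [CX4] means: C with X4: aliphatic carbon with exactly 4 total connections (bonds + H).
Check the 4 heavy atoms by environment: 3× C (X4) → match; 1× Cl (X1) → no.
That gives 3 matching atoms.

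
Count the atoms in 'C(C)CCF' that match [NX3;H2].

Check the 5 heavy atoms by environment: 3× C (H2, X4) → no; 1× C (H3, X4) → no; 1× F (H0, X1) → no.
No environment satisfies the query, so 0 matching atoms.

0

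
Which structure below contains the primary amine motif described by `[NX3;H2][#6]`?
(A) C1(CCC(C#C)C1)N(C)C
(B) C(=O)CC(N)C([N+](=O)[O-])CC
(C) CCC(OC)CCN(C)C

B

[NX3;H2][#6] describes a trivalent nitrogen with two H attached to carbon (a primary amine).
(A) has a dimethylamino group (-N(CH3)2) but the nitrogen has H0, not H2.
(B) contains a primary amino group (-NH2), which satisfies every atom and bond constraint.
(C) has a dimethylamino group (-N(CH3)2) but the nitrogen has H0, not H2.
So the answer is (B).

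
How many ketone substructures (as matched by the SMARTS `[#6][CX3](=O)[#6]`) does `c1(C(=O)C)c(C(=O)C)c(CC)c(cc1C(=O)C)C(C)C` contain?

3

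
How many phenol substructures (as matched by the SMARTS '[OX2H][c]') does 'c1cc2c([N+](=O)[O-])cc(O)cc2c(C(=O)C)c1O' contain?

2

[OX2H][c] is the SMARTS for a phenol: a hydroxyl oxygen attached to an aromatic carbon.
The molecule carries 2 separate instances of a hydroxyl group (-OH) meeting every constraint; each maps to a distinct set of atoms, giving 2 matches.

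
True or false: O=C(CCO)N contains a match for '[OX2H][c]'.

False

The pattern [OX2H][c] describes a hydroxyl oxygen attached to an aromatic carbon — a phenol.
The closest candidate here is a hydroxyl group (-OH), but the -OH is on an aliphatic carbon, not an aromatic c. No other fragment satisfies the full query, so there is no match.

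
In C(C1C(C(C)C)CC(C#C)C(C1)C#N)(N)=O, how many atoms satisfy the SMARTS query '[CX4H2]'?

2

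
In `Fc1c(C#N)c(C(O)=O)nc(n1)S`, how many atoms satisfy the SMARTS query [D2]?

3

The query [D2] means: atom with exactly two heavy-atom neighbours.
Check the 13 heavy atoms by environment: 2× n (aromatic, D2) → match; 4× c (aromatic, D3) → no; 1× C (D2) → match; 1× N (D1) → no; 1× F (D1) → no; 1× C (D3) → no; 2× O (D1) → no; 1× S (D1) → no.
Summing the matching environments: 2 + 1 = 3 matching atoms.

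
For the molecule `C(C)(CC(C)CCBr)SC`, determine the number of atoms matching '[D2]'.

4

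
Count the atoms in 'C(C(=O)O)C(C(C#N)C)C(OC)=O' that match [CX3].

2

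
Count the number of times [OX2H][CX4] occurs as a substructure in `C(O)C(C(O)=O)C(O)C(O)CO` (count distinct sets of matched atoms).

4

[OX2H][CX4] is the SMARTS for an aliphatic alcohol: a hydroxyl oxygen bound to an sp3 (X4) carbon.
The molecule carries 4 separate instances of a hydroxyl group (-OH) meeting every constraint; each maps to a distinct set of atoms, giving 4 matches.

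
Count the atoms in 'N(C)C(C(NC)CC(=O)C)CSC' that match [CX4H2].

The query [CX4H2] means: sp3 carbon (X4) with exactly two hydrogens.
Check the 13 heavy atoms by environment: 2× C (H2, X4) → match; 2× C (H1, X4) → no; 2× N (H1, X3) → no; 4× C (H3, X4) → no; 1× C (H0, X3) → no; 1× O (H0, X1) → no; 1× S (H0, X2) → no.
That gives 2 matching atoms.

2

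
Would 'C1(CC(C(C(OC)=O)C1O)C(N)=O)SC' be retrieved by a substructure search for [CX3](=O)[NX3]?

Yes

The pattern [CX3](=O)[NX3] describes a carbonyl carbon bonded to a trivalent nitrogen — an amide.
The molecule carries a primary amide (-C(=O)NH2), whose atoms satisfy every constraint of the query, so the pattern matches.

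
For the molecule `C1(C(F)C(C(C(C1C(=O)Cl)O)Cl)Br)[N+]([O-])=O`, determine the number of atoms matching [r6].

6

The query [r6] means: r6 matches atoms in a six-membered ring.
Check the 16 heavy atoms by environment: 6× C (in 6-ring) → match; 1× N (charge +1, acyclic) → no; 1× O (charge -1, acyclic) → no; 3× O (acyclic) → no; 1× Br (acyclic) → no; 2× Cl (acyclic) → no; 1× C (acyclic) → no; 1× F (acyclic) → no.
That gives 6 matching atoms.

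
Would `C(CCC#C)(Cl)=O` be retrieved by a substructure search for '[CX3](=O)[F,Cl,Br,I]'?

Yes

The pattern [CX3](=O)[F,Cl,Br,I] describes a carbonyl carbon bonded to a halogen — an acyl halide.
The molecule carries an acyl chloride (-C(=O)Cl), whose atoms satisfy every constraint of the query, so the pattern matches.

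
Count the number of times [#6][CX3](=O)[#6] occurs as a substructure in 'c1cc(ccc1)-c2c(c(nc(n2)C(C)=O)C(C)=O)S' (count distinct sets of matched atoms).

[#6][CX3](=O)[#6] is the SMARTS for a ketone: a carbonyl carbon (no H) flanked by two carbons.
The molecule carries 2 separate instances of an acetyl/ketone group (-C(=O)CH3) meeting every constraint; each maps to a distinct set of atoms, giving 2 matches.

2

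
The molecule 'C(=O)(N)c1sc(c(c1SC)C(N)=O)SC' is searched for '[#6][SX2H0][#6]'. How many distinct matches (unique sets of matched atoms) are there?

[#6][SX2H0][#6] is the SMARTS for a thioether: an aliphatic sulfur bridging two carbons with no H on the sulfur.
The molecule carries 2 separate instances of a methylthio ether (-SCH3) meeting every constraint; each maps to a distinct set of atoms, giving 2 matches.

2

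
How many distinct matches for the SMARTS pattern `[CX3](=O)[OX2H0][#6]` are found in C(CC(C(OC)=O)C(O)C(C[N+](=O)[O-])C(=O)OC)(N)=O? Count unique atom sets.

[CX3](=O)[OX2H0][#6] is the SMARTS for an ester: a carbonyl carbon bonded to an oxygen that is itself bonded to carbon (no H on that O).
The molecule carries 2 separate instances of a methyl-ester group (-C(=O)OCH3) meeting every constraint; each maps to a distinct set of atoms, giving 2 matches.

2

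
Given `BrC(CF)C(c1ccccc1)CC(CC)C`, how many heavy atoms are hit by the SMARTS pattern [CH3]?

2

The query [CH3] means: aliphatic carbon with exactly three hydrogens.
Check the 16 heavy atoms by environment: 3× C (H2) → no; 3× C (H1) → no; 2× C (H3) → match; 1× F (H0) → no; 1× Br (H0) → no; 1× c (aromatic, H0) → no; 5× c (aromatic, H1) → no.
That gives 2 matching atoms.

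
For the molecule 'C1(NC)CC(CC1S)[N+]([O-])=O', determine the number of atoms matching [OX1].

2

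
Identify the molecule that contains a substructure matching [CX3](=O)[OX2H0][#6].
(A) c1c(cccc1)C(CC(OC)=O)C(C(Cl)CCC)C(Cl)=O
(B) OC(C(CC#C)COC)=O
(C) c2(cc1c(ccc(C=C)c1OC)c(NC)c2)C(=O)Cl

A

[CX3](=O)[OX2H0][#6] describes a carbonyl carbon bonded to an oxygen that is itself bonded to carbon (no H on that O) (an ester).
(A) contains a methyl-ester group (-C(=O)OCH3), which satisfies every atom and bond constraint.
(B) has a carboxylic acid group (-C(=O)OH) but the singly-bonded O carries H (OX2H1, not H0).
(C) has a methoxy ether (-OCH3) but the ether oxygen is not adjacent to a C=O carbon.
So the answer is (A).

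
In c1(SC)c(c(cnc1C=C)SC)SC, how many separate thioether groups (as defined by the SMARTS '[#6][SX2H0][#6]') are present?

[#6][SX2H0][#6] is the SMARTS for a thioether: an aliphatic sulfur bridging two carbons with no H on the sulfur.
The molecule carries 3 separate instances of a methylthio ether (-SCH3) meeting every constraint; each maps to a distinct set of atoms, giving 3 matches.

3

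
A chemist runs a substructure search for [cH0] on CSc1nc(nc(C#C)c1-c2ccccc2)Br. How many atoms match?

5

Check the 17 heavy atoms by environment: 2× n (aromatic, H0) → no; 5× c (aromatic, H0) → match; 1× S (H0) → no; 1× C (H3) → no; 1× Br (H0) → no; 5× c (aromatic, H1) → no; 1× C (H0) → no; 1× C (H1) → no.
That gives 5 matching atoms.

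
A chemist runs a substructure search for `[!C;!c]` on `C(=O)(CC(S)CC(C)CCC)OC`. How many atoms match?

3

The query [!C;!c] means: neither aliphatic nor aromatic carbon — same as [!#6].
Check the 13 heavy atoms by environment: 10× C → no; 2× O → match; 1× S → match.
Summing the matching environments: 2 + 1 = 3 matching atoms.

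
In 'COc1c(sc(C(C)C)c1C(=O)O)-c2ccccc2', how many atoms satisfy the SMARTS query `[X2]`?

3

Check the 19 heavy atoms by environment: 1× s (aromatic, X2) → match; 10× c (aromatic, X3) → no; 2× O (X2) → match; 4× C (X4) → no; 1× C (X3) → no; 1× O (X1) → no.
Summing the matching environments: 1 + 2 = 3 matching atoms.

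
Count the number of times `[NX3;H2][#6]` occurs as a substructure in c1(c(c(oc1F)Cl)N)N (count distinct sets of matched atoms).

2

[NX3;H2][#6] is the SMARTS for a primary amine: a trivalent nitrogen with two H attached to carbon.
The molecule carries 2 separate instances of a primary amino group (-NH2) meeting every constraint; each maps to a distinct set of atoms, giving 2 matches.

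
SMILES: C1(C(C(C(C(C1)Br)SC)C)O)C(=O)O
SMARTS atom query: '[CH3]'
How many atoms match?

The query [CH3] means: aliphatic carbon with exactly three hydrogens.
Check the 14 heavy atoms by environment: 1× C (H2) → no; 5× C (H1) → no; 1× S (H0) → no; 2× C (H3) → match; 1× C (H0) → no; 1× O (H0) → no; 2× O (H1) → no; 1× Br (H0) → no.
That gives 2 matching atoms.

2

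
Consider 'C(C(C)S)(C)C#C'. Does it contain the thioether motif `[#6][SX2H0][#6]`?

No

The pattern [#6][SX2H0][#6] describes an aliphatic sulfur bridging two carbons with no H on the sulfur — a thioether.
The closest candidate here is a thiol (-SH), but the sulfur has H1, not H0 bridging two carbons. No other fragment satisfies the full query, so there is no match.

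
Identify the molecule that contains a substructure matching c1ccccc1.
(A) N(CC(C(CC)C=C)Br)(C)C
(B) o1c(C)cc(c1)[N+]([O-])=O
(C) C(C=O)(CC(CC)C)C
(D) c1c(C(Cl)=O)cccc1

D

c1ccccc1 describes six aromatic carbons in a ring (a benzene ring).
(A) has a methyl group (-CH3) but no six-membered all-carbon aromatic ring is present.
(B) has a methyl group (-CH3) but no six-membered all-carbon aromatic ring is present.
(C) has a methyl group (-CH3) but no six-membered all-carbon aromatic ring is present.
(D) contains the required atom environment, so the pattern matches.
So the answer is (D).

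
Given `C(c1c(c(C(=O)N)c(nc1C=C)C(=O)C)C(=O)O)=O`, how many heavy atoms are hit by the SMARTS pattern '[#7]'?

2

The query [#7] means: #7 matches any nitrogen atom regardless of aromaticity.
Check the 19 heavy atoms by environment: 1× n (aromatic) → match; 5× c (aromatic) → no; 7× C → no; 5× O → no; 1× N → match.
Summing the matching environments: 1 + 1 = 2 matching atoms.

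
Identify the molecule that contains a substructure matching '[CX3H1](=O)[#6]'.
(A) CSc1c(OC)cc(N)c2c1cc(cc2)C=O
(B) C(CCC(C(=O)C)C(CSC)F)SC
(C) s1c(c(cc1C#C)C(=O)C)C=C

[CX3H1](=O)[#6] describes an sp2 carbon with one H, double-bonded to O and single-bonded to carbon (an aldehyde).
(A) contains an aldehyde (-CHO), which satisfies every atom and bond constraint.
(B) has an acetyl/ketone group (-C(=O)CH3) but the carbonyl carbon has H0 (two carbon neighbours), not H1.
(C) has an acetyl/ketone group (-C(=O)CH3) but the carbonyl carbon has H0 (two carbon neighbours), not H1.
So the answer is (A).

A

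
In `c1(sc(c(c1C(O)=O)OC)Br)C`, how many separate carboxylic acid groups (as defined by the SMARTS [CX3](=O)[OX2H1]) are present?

[CX3](=O)[OX2H1] is the SMARTS for a carboxylic acid: an sp2 carbon double-bonded to O and single-bonded to an -OH oxygen.
Exactly one fragment in the molecule meets all constraints, giving 1 match.

1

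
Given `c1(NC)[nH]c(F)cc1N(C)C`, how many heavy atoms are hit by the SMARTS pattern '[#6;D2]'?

The query [#6;D2] means: any carbon bonded to exactly two heavy atoms.
Check the 11 heavy atoms by environment: 1× n (aromatic, D2) → no; 3× c (aromatic, D3) → no; 1× c (aromatic, D2) → match; 1× N (D2) → no; 3× C (D1) → no; 1× F (D1) → no; 1× N (D3) → no.
That gives 1 matching atom.

1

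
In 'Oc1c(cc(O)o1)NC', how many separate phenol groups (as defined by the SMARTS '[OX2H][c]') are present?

2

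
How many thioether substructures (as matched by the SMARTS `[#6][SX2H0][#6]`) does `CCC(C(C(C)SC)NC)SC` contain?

[#6][SX2H0][#6] is the SMARTS for a thioether: an aliphatic sulfur bridging two carbons with no H on the sulfur.
The molecule carries 2 separate instances of a methylthio ether (-SCH3) meeting every constraint; each maps to a distinct set of atoms, giving 2 matches.

2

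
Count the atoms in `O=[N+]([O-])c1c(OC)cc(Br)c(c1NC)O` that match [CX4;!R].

2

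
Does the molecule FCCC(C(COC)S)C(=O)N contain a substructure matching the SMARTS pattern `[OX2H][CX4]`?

No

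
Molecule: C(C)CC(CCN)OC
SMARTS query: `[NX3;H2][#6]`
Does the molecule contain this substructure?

Yes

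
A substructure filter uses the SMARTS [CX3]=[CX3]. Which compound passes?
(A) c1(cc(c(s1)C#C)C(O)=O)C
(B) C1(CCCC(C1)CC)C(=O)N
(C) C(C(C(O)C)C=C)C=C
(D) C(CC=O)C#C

C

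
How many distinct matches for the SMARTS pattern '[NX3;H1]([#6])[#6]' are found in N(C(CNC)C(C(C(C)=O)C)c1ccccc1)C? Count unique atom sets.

[NX3;H1]([#6])[#6] is the SMARTS for a secondary amine: a trivalent nitrogen with one H, bonded to two carbons.
The molecule carries 2 separate instances of an N-methylamino group (-NHCH3) meeting every constraint; each maps to a distinct set of atoms, giving 2 matches.

2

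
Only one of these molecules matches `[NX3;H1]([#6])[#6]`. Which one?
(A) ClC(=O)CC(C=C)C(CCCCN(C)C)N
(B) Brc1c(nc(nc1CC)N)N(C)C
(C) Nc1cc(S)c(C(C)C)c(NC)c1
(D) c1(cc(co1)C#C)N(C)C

C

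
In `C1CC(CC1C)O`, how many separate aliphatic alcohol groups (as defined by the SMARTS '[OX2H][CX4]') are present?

1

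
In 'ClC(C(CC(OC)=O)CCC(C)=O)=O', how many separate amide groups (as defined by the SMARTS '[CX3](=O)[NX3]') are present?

0

[CX3](=O)[NX3] is the SMARTS for an amide: a carbonyl carbon bonded to a trivalent nitrogen.
The molecule has a methyl-ester group (-C(=O)OCH3), but the carbonyl is bonded to O, not to an NX3 nitrogen; nothing else fits, so there are 0 matches.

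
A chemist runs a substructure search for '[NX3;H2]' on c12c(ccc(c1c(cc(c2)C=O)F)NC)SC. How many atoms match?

0

Check the 17 heavy atoms by environment: 6× c (aromatic, H0, X3) → no; 4× c (aromatic, H1, X3) → no; 1× S (H0, X2) → no; 2× C (H3, X4) → no; 1× F (H0, X1) → no; 1× N (H1, X3) → no; 1× C (H1, X3) → no; 1× O (H0, X1) → no.
No environment satisfies the query, so 0 matching atoms.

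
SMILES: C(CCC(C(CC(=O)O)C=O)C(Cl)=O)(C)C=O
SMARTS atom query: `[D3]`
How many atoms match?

The query [D3] means: atom with exactly three heavy-atom neighbours.
Check the 17 heavy atoms by environment: 5× C (D2) → no; 5× C (D3) → match; 1× C (D1) → no; 5× O (D1) → no; 1× Cl (D1) → no.
That gives 5 matching atoms.

5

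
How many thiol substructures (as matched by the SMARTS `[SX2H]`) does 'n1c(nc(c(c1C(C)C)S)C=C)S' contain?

2

[SX2H] is the SMARTS for a thiol: an aliphatic sulfur with two connections, one being H.
The molecule carries 2 separate instances of a thiol (-SH) meeting every constraint; each maps to a distinct set of atoms, giving 2 matches.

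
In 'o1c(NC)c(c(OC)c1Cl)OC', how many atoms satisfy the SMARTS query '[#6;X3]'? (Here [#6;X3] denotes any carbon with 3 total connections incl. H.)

Check the 12 heavy atoms by environment: 1× o (aromatic, X2) → no; 4× c (aromatic, X3) → match; 1× N (X3) → no; 3× C (X4) → no; 2× O (X2) → no; 1× Cl (X1) → no.
That gives 4 matching atoms.

4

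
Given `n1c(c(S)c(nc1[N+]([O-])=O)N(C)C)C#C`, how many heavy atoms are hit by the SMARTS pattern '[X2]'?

5

The query [X2] means: any atom with exactly two total connections (bonds + H).
Check the 15 heavy atoms by environment: 2× n (aromatic, X2) → match; 4× c (aromatic, X3) → no; 1× N (charge +1, X3) → no; 1× O (charge -1, X1) → no; 1× O (X1) → no; 1× S (X2) → match; 2× C (X2) → match; 1× N (X3) → no; 2× C (X4) → no.
Summing the matching environments: 2 + 1 + 2 = 5 matching atoms.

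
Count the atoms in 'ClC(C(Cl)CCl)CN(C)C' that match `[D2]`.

2

Check the 10 heavy atoms by environment: 2× C (D2) → match; 2× C (D3) → no; 3× Cl (D1) → no; 1× N (D3) → no; 2× C (D1) → no.
That gives 2 matching atoms.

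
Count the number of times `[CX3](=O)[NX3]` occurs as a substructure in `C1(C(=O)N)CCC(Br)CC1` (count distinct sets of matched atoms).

1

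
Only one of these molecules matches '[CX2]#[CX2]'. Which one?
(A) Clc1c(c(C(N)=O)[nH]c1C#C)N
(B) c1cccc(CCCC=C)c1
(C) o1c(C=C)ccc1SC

A

[CX2]#[CX2] describes a carbon-carbon triple bond (an alkyne).
(A) contains an ethynyl group (-C#CH), which satisfies every atom and bond constraint.
(B) has a vinyl group (-CH=CH2) but the C=C is a double bond; both carbons are CX3, not CX2.
(C) has a vinyl group (-CH=CH2) but the C=C is a double bond; both carbons are CX3, not CX2.
So the answer is (A).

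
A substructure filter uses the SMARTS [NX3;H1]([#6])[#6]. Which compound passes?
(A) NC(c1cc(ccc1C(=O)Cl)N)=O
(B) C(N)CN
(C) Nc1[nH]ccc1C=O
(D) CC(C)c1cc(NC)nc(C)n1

[NX3;H1]([#6])[#6] describes a trivalent nitrogen with one H, bonded to two carbons (a secondary amine).
(A) has a primary amino group (-NH2) but the nitrogen has H2 and only one carbon neighbour.
(B) has a primary amino group (-NH2) but the nitrogen has H2 and only one carbon neighbour.
(C) has a primary amino group (-NH2) but the nitrogen has H2 and only one carbon neighbour.
(D) contains an N-methylamino group (-NHCH3), which satisfies every atom and bond constraint.
So the answer is (D).

D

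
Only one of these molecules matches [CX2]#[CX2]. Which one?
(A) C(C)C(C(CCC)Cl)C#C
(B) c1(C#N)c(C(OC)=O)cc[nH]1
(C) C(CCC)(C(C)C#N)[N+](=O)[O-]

A

[CX2]#[CX2] describes a carbon-carbon triple bond (an alkyne).
(A) contains an ethynyl group (-C#CH), which satisfies every atom and bond constraint.
(B) has a nitrile (-C#N) but the triple bond is C#N, not C#C.
(C) has a nitrile (-C#N) but the triple bond is C#N, not C#C.
So the answer is (A).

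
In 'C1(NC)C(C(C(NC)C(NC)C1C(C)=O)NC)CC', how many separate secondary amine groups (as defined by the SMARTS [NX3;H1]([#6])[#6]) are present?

[NX3;H1]([#6])[#6] is the SMARTS for a secondary amine: a trivalent nitrogen with one H, bonded to two carbons.
The molecule carries 4 separate instances of an N-methylamino group (-NHCH3) meeting every constraint; each maps to a distinct set of atoms, giving 4 matches.

4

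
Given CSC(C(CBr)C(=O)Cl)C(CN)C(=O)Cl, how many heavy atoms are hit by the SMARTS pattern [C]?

The query [C] means: uppercase C matches aliphatic (non-aromatic) carbon only.
Check the 15 heavy atoms by environment: 8× C → match; 1× S → no; 2× O → no; 2× Cl → no; 1× N → no; 1× Br → no.
That gives 8 matching atoms.

8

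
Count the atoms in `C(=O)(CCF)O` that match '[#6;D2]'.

The query [#6;D2] means: any carbon bonded to exactly two heavy atoms.
Check the 6 heavy atoms by environment: 2× C (D2) → match; 1× F (D1) → no; 1× C (D3) → no; 2× O (D1) → no.
That gives 2 matching atoms.

2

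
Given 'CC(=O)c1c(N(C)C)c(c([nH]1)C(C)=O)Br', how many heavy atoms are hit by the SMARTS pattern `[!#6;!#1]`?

5

The query [!#6;!#1] means: not carbon and not hydrogen — any heteroatom.
Check the 15 heavy atoms by environment: 1× n (aromatic) → match; 4× c (aromatic) → no; 1× N → match; 6× C → no; 2× O → match; 1× Br → match.
Summing the matching environments: 1 + 1 + 2 + 1 = 5 matching atoms.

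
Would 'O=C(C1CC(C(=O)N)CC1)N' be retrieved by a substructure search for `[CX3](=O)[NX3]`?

Yes

The pattern [CX3](=O)[NX3] describes a carbonyl carbon bonded to a trivalent nitrogen — an amide.
The molecule carries a primary amide (-C(=O)NH2), whose atoms satisfy every constraint of the query, so the pattern matches.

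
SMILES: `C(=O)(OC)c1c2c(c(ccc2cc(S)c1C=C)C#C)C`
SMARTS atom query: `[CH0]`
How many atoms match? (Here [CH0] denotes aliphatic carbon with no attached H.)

Check the 20 heavy atoms by environment: 7× c (aromatic, H0) → no; 3× c (aromatic, H1) → no; 2× C (H0) → match; 2× O (H0) → no; 2× C (H3) → no; 2× C (H1) → no; 1× C (H2) → no; 1× S (H1) → no.
That gives 2 matching atoms.

2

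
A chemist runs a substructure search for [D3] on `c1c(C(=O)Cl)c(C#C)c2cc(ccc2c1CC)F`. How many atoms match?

7

Check the 18 heavy atoms by environment: 6× c (aromatic, D3) → match; 4× c (aromatic, D2) → no; 2× C (D2) → no; 2× C (D1) → no; 1× F (D1) → no; 1× C (D3) → match; 1× O (D1) → no; 1× Cl (D1) → no.
Summing the matching environments: 6 + 1 = 7 matching atoms.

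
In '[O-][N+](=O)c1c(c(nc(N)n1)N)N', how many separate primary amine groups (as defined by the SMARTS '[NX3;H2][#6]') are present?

3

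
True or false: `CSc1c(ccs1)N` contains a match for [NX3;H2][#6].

The pattern [NX3;H2][#6] describes a trivalent nitrogen with two H attached to carbon — a primary amine.
The molecule carries a primary amino group (-NH2), whose atoms satisfy every constraint of the query, so the pattern matches.

True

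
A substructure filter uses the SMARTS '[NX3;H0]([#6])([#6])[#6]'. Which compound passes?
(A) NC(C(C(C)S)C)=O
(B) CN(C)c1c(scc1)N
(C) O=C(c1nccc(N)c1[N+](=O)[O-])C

B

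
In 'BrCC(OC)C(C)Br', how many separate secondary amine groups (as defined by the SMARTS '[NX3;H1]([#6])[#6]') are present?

[NX3;H1]([#6])[#6] is the SMARTS for a secondary amine: a trivalent nitrogen with one H, bonded to two carbons.
No fragment in the molecule satisfies every constraint, giving 0 matches.

0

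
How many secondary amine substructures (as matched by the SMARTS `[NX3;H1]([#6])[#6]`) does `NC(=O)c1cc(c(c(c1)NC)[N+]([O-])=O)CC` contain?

1

[NX3;H1]([#6])[#6] is the SMARTS for a secondary amine: a trivalent nitrogen with one H, bonded to two carbons.
Exactly one fragment in the molecule meets all constraints, giving 1 match.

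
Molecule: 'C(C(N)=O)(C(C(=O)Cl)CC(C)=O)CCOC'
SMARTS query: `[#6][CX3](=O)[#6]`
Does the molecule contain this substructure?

Yes

The pattern [#6][CX3](=O)[#6] describes a carbonyl carbon (no H) flanked by two carbons — a ketone.
The molecule carries an acetyl/ketone group (-C(=O)CH3), whose atoms satisfy every constraint of the query, so the pattern matches.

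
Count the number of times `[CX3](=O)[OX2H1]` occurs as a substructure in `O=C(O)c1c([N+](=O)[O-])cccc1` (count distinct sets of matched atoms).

1

[CX3](=O)[OX2H1] is the SMARTS for a carboxylic acid: an sp2 carbon double-bonded to O and single-bonded to an -OH oxygen.
Exactly one fragment in the molecule meets all constraints, giving 1 match.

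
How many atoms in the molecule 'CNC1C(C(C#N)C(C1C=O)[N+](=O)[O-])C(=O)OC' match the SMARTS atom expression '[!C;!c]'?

8

The query [!C;!c] means: neither aliphatic nor aromatic carbon — same as [!#6].
Check the 18 heavy atoms by environment: 10× C → no; 4× O → match; 1× N (charge +1) → match; 1× O (charge -1) → match; 2× N → match.
Summing the matching environments: 4 + 1 + 1 + 2 = 8 matching atoms.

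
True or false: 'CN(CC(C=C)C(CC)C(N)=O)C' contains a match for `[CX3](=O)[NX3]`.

True

The pattern [CX3](=O)[NX3] describes a carbonyl carbon bonded to a trivalent nitrogen — an amide.
The molecule carries a primary amide (-C(=O)NH2), whose atoms satisfy every constraint of the query, so the pattern matches.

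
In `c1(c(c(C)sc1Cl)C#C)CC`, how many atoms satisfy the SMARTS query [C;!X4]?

2

The query [C;!X4] means: aliphatic carbon that does not have four total connections.
Check the 11 heavy atoms by environment: 1× s (aromatic, X2) → no; 4× c (aromatic, X3) → no; 2× C (X2) → match; 1× Cl (X1) → no; 3× C (X4) → no.
That gives 2 matching atoms.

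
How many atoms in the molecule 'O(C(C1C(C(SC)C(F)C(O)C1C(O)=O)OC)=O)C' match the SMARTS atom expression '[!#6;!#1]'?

8

The query [!#6;!#1] means: not carbon and not hydrogen — any heteroatom.
Check the 19 heavy atoms by environment: 11× C → no; 6× O → match; 1× S → match; 1× F → match.
Summing the matching environments: 6 + 1 + 1 = 8 matching atoms.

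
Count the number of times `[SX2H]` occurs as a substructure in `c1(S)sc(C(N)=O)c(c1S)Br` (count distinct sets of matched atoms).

2

[SX2H] is the SMARTS for a thiol: an aliphatic sulfur with two connections, one being H.
The molecule carries 2 separate instances of a thiol (-SH) meeting every constraint; each maps to a distinct set of atoms, giving 2 matches.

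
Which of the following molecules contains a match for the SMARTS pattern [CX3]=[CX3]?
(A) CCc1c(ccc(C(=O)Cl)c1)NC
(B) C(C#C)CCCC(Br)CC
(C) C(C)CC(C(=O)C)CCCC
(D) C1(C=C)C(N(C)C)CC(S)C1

D

[CX3]=[CX3] describes a non-aromatic C=C double bond between two sp2 carbons (an alkene).
(A) has an ethyl group (-CH2CH3) but its C-C bond is a single bond between CX4 carbons, not CX3=CX3.
(B) has an ethynyl group (-C#CH) but the C-C bond is a triple bond, not a double bond.
(C) has an ethyl group (-CH2CH3) but its C-C bond is a single bond between CX4 carbons, not CX3=CX3.
(D) contains a vinyl group (-CH=CH2), which satisfies every atom and bond constraint.
So the answer is (D).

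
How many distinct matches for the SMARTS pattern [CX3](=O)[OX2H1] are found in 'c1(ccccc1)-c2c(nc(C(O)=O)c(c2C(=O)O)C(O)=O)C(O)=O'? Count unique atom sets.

[CX3](=O)[OX2H1] is the SMARTS for a carboxylic acid: an sp2 carbon double-bonded to O and single-bonded to an -OH oxygen.
The molecule carries 4 separate instances of a carboxylic acid group (-C(=O)OH) meeting every constraint; each maps to a distinct set of atoms, giving 4 matches.

4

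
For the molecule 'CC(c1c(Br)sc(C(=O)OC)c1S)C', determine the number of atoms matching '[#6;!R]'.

Check the 14 heavy atoms by environment: 1× s (aromatic, in 5-ring) → no; 4× c (aromatic, in 5-ring) → no; 1× S (acyclic) → no; 5× C (acyclic) → match; 2× O (acyclic) → no; 1× Br (acyclic) → no.
That gives 5 matching atoms.

5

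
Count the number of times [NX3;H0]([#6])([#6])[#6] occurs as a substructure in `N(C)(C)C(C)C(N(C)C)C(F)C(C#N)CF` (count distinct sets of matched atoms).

2

[NX3;H0]([#6])([#6])[#6] is the SMARTS for a tertiary amine: a trivalent nitrogen with no H, bonded to three carbons.
The molecule carries 2 separate instances of a dimethylamino group (-N(CH3)2) meeting every constraint; each maps to a distinct set of atoms, giving 2 matches.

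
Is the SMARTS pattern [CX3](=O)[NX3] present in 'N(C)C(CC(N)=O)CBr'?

Yes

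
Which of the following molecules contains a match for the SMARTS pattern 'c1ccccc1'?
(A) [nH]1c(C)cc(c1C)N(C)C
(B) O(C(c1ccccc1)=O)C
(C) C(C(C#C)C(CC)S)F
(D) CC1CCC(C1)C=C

c1ccccc1 describes six aromatic carbons in a ring (a benzene ring).
(A) has a methyl group (-CH3) but no six-membered all-carbon aromatic ring is present.
(B) contains the required atom environment, so the pattern matches.
(C) has a methyl group (-CH3) but no six-membered all-carbon aromatic ring is present.
(D) has a methyl group (-CH3) but no six-membered all-carbon aromatic ring is present.
So the answer is (B).

B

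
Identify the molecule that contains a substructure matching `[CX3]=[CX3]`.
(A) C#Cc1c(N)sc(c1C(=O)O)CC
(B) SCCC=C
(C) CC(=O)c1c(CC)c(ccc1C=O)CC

[CX3]=[CX3] describes a non-aromatic C=C double bond between two sp2 carbons (an alkene).
(A) has an ethynyl group (-C#CH) but the C-C bond is a triple bond, not a double bond.
(B) contains a vinyl group (-CH=CH2), which satisfies every atom and bond constraint.
(C) has an ethyl group (-CH2CH3) but its C-C bond is a single bond between CX4 carbons, not CX3=CX3.
So the answer is (B).

B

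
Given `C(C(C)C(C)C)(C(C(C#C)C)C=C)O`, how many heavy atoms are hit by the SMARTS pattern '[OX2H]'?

1

The query [OX2H] means: aliphatic oxygen with two connections, one of which is H — an -OH oxygen.
Check the 14 heavy atoms by environment: 4× C (H3, X4) → no; 5× C (H1, X4) → no; 1× C (H0, X2) → no; 1× C (H1, X2) → no; 1× O (H1, X2) → match; 1× C (H1, X3) → no; 1× C (H2, X3) → no.
That gives 1 matching atom.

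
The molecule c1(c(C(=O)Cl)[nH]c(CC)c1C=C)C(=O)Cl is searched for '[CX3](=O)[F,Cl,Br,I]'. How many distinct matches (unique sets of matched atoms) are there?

2

[CX3](=O)[F,Cl,Br,I] is the SMARTS for an acyl halide: a carbonyl carbon bonded to a halogen.
The molecule carries 2 separate instances of an acyl chloride (-C(=O)Cl) meeting every constraint; each maps to a distinct set of atoms, giving 2 matches.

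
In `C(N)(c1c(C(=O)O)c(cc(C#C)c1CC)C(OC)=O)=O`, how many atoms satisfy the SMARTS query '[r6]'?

6

The query [r6] means: r6 matches atoms in a six-membered ring.
Check the 20 heavy atoms by environment: 6× c (aromatic, in 6-ring) → match; 8× C (acyclic) → no; 5× O (acyclic) → no; 1× N (acyclic) → no.
That gives 6 matching atoms.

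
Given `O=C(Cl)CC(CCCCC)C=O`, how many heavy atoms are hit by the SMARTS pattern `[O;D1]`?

The query [O;D1] means: aliphatic oxygen bonded to exactly one heavy atom.
Check the 12 heavy atoms by environment: 6× C (D2) → no; 2× C (D3) → no; 2× O (D1) → match; 1× Cl (D1) → no; 1× C (D1) → no.
That gives 2 matching atoms.

2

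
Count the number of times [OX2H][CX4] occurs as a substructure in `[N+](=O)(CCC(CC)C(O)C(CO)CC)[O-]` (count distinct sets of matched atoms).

2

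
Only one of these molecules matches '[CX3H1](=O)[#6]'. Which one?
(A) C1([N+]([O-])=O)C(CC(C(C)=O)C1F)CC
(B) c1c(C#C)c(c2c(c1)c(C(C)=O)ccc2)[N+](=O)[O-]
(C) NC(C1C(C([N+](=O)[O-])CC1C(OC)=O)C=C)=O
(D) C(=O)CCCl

D

[CX3H1](=O)[#6] describes an sp2 carbon with one H, double-bonded to O and single-bonded to carbon (an aldehyde).
(A) has an acetyl/ketone group (-C(=O)CH3) but the carbonyl carbon has H0 (two carbon neighbours), not H1.
(B) has an acetyl/ketone group (-C(=O)CH3) but the carbonyl carbon has H0 (two carbon neighbours), not H1.
(C) has a methyl-ester group (-C(=O)OCH3) but the carbonyl carbon has H0, not H1.
(D) contains an aldehyde (-CHO), which satisfies every atom and bond constraint.
So the answer is (D).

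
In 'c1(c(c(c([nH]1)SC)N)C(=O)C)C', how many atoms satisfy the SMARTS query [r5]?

The query [r5] means: r5 matches atoms in a five-membered ring.
Check the 12 heavy atoms by environment: 1× n (aromatic, in 5-ring) → match; 4× c (aromatic, in 5-ring) → match; 4× C (acyclic) → no; 1× S (acyclic) → no; 1× N (acyclic) → no; 1× O (acyclic) → no.
Summing the matching environments: 1 + 4 = 5 matching atoms.

5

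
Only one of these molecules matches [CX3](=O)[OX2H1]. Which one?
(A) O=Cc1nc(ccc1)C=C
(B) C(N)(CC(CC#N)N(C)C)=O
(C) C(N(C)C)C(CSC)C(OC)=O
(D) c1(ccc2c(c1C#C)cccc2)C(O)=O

[CX3](=O)[OX2H1] describes an sp2 carbon double-bonded to O and single-bonded to an -OH oxygen (a carboxylic acid).
(A) has an aldehyde (-CHO) but there is no singly-bonded oxygen on the carbonyl carbon.
(B) has a primary amide (-C(=O)NH2) but the carbonyl is bonded to N, not to an -OH oxygen.
(C) has a methyl-ester group (-C(=O)OCH3) but the singly-bonded O has no H (OX2H0, not OX2H1).
(D) contains a carboxylic acid group (-C(=O)OH), which satisfies every atom and bond constraint.
So the answer is (D).

D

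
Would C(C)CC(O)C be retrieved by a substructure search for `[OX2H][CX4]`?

The pattern [OX2H][CX4] describes a hydroxyl oxygen bound to an sp3 (X4) carbon — an aliphatic alcohol.
The molecule carries a hydroxyl group (-OH), whose atoms satisfy every constraint of the query, so the pattern matches.

Yes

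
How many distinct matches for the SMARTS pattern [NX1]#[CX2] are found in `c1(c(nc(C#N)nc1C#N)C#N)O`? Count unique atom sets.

3

[NX1]#[CX2] is the SMARTS for a nitrile: a nitrogen triple-bonded to a two-connected carbon.
The molecule carries 3 separate instances of a nitrile (-C#N) meeting every constraint; each maps to a distinct set of atoms, giving 3 matches.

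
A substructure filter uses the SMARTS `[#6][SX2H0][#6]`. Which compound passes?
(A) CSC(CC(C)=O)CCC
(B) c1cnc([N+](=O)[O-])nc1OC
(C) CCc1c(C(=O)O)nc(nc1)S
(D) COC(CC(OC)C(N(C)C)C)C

[#6][SX2H0][#6] describes an aliphatic sulfur bridging two carbons with no H on the sulfur (a thioether).
(A) contains a methylthio ether (-SCH3), which satisfies every atom and bond constraint.
(B) has a methoxy ether (-OCH3) but the bridging atom is O, not S.
(C) has a thiol (-SH) but the sulfur has H1, not H0 bridging two carbons.
(D) has a methoxy ether (-OCH3) but the bridging atom is O, not S.
So the answer is (A).

A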